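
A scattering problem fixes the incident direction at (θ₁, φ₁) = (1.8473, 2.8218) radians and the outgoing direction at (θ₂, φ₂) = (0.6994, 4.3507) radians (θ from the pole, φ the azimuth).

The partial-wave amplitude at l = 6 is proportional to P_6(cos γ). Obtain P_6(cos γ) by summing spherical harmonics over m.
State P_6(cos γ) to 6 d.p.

-0.114336

Summing Y*_{l m}(θ₁,φ₁)·Y_{l m}(θ₂,φ₂) over m ∈ [−6, 6]; prefactor 4π/(2·6+1) = 0.966644:
  m=-6: -0.130571-0.359978i × +0.019396-0.028392i = -0.012753-0.003275i  (running Σ = -0.012753-0.003275i)
  m=-5: -0.010601-0.376275i × -0.137607-0.033332i = -0.011083+0.052131i  (running Σ = -0.023836+0.048856i)
  m=-4: -0.015834+0.052747i × +0.041252+0.330864i = -0.018105-0.003063i  (running Σ = -0.041941+0.045793i)
  m=-3: -0.198141+0.282642i × +0.404710-0.213652i = -0.019803+0.156721i  (running Σ = -0.061744+0.202515i)
  m=-2: -0.038254+0.028457i × -0.179614-0.158610i = +0.011385+0.000956i  (running Σ = -0.050359+0.203471i)
  m=-1: +0.302738-0.100254i × +0.089884-0.237579i = +0.003393-0.080935i  (running Σ = -0.046966+0.122536i)
  m=0: +0.074457-0.000000i × -0.327028+0.000000i = -0.024349+0.000000i  (running Σ = -0.071316+0.122536i)
  m=1: -0.302738-0.100254i × -0.089884-0.237579i = +0.003393+0.080935i  (running Σ = -0.067923+0.203471i)
  m=2: -0.038254-0.028457i × -0.179614+0.158610i = +0.011385-0.000956i  (running Σ = -0.056538+0.202515i)
  m=3: +0.198141+0.282642i × -0.404710-0.213652i = -0.019803-0.156721i  (running Σ = -0.076341+0.045793i)
  m=4: -0.015834-0.052747i × +0.041252-0.330864i = -0.018105+0.003063i  (running Σ = -0.094446+0.048856i)
  m=5: +0.010601-0.376275i × +0.137607-0.033332i = -0.011083-0.052131i  (running Σ = -0.105529-0.003275i)
  m=6: -0.130571+0.359978i × +0.019396+0.028392i = -0.012753+0.003275i  (running Σ = -0.118282-0.000000i)
Accumulated sum -0.118282-0.000000i; after 4π/(2l+1) scaling, -0.114336-0.000000i ⇒ P_6 = -0.114336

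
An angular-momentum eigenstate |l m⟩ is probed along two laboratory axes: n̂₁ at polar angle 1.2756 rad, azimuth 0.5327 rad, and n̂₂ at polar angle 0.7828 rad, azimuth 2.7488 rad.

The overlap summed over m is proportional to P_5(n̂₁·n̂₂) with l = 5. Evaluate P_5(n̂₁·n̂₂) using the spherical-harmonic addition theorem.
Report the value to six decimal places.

Summing Y*_{l m}(θ₁,φ₁)·Y_{l m}(θ₂,φ₂) over m ∈ [−5, 5]; prefactor 4π/(2·5+1) = 1.142397:
  m=-5: (-0.330350, 0.171184) × (0.031027, -0.074807) = (0.002556, 0.030024)  (running Σ = (0.002556, 0.030024))
  m=-4: (-0.190047, 0.303127) × (-0.000096, 0.257435) = (-0.078017, -0.048954)  (running Σ = (-0.075461, -0.018930))
  m=-3: (0.001971, -0.072155) × (-0.163520, -0.395087) = (-0.028830, 0.011020)  (running Σ = (-0.104291, -0.007910))
  m=-2: (-0.163027, -0.294629) × (0.214546, 0.214626) = (0.028258, -0.098201)  (running Σ = (-0.076032, -0.106111))
  m=-1: (-0.009109, -0.005370) × (0.152686, 0.063261) = (-0.001051, -0.001396)  (running Σ = (-0.077083, -0.107507))
  m=0: (0.324134, -0.000000) × (-0.353844, 0.000000) = (-0.114693, 0.000000)  (running Σ = (-0.191776, -0.107507))
  m=1: (0.009109, -0.005370) × (-0.152686, 0.063261) = (-0.001051, 0.001396)  (running Σ = (-0.192827, -0.106111))
  m=2: (-0.163027, 0.294629) × (0.214546, -0.214626) = (0.028258, 0.098201)  (running Σ = (-0.164569, -0.007910))
  m=3: (-0.001971, -0.072155) × (0.163520, -0.395087) = (-0.028830, -0.011020)  (running Σ = (-0.193399, -0.018930))
  m=4: (-0.190047, -0.303127) × (-0.000096, -0.257435) = (-0.078017, 0.048954)  (running Σ = (-0.271416, 0.030024))
  m=5: (0.330350, 0.171184) × (-0.031027, -0.074807) = (0.002556, -0.030024)  (running Σ = (-0.268860, 0.000000))
Total Σ_m = (-0.268860, 0.000000). Multiply by 1.142397: (-0.307145, 0.000000). P_5(cos γ) = -0.307145

-0.307145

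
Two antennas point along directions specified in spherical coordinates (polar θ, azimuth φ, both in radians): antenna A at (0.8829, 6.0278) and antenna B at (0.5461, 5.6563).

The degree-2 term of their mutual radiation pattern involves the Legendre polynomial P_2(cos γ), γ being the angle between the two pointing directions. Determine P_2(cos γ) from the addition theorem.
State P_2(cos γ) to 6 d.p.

Addition theorem: P_2(cos γ) = (4π/5) Σ_m Y*_{lm}(Ω₁) Y_{lm}(Ω₂), m = −2…2:
  [-2]  conj(Y_{2,-2})(Ω₁) = 0.20113 - 0.11271j ; Y_{2,-2}(Ω₂) = 0.03248 + 0.09900j ; Δ = 0.01769 + 0.01625j
  [-1]  conj(Y_{2,-1})(Ω₁) = 0.36666 - 0.09573j ; Y_{2,-1}(Ω₂) = 0.27768 + 0.20114j ; Δ = 0.12107 + 0.04717j
  [+0]  conj(Y_{2,0})(Ω₁) = 0.06603 + 0.00000j ; Y_{2,0}(Ω₂) = 0.37557 + 0.00000j ; Δ = 0.02480 + 0.00000j
  [+1]  conj(Y_{2,1})(Ω₁) = -0.36666 - 0.09573j ; Y_{2,1}(Ω₂) = -0.27768 + 0.20114j ; Δ = 0.12107 - 0.04717j
  [+2]  conj(Y_{2,2})(Ω₁) = 0.20113 + 0.11271j ; Y_{2,2}(Ω₂) = 0.03248 - 0.09900j ; Δ = 0.01769 - 0.01625j
Accumulated sum 0.30232 + 0.00000j; after 4π/(2l+1) scaling, 0.75981 + 0.00000j ⇒ P_2 = 0.759808

0.759808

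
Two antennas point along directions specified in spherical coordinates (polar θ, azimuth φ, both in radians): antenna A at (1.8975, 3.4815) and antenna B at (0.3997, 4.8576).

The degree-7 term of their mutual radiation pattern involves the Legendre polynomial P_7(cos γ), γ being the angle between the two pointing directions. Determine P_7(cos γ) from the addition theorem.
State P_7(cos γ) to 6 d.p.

Term-by-term m-sum for l=7 (normalisation 4π/15 = 0.837758):
  m=-7: (0.247232, -0.236039) × (-0.000575, -0.000356) = (-0.000226, 0.000048)  (running Σ = (-0.000226, 0.000048))
  m=-6: (0.195745, -0.386644) × (-0.003853, 0.004579) = (0.001016, 0.002386)  (running Σ = (0.000790, 0.002434))
  m=-5: (0.012166, -0.093977) × (0.021807, 0.024562) = (0.002574, -0.001751)  (running Σ = (0.003364, 0.000683))
  m=-4: (0.065978, 0.307786) × (0.104084, -0.068318) = (0.027895, 0.027528)  (running Σ = (0.031259, 0.028212))
  m=-3: (0.112236, 0.182621) × (-0.137457, -0.295316) = (0.038503, -0.058247)  (running Σ = (0.069762, -0.030036))
  m=-2: (-0.181713, -0.146888) × (-0.514988, 0.153916) = (0.116188, 0.047677)  (running Σ = (0.185950, 0.017641))
  m=-1: (-0.235091, -0.083136) × (0.054863, 0.375155) = (0.018291, -0.092757)  (running Σ = (0.204241, -0.075115))
  m=0: (0.206865, -0.000000) × (-0.287941, 0.000000) = (-0.059565, 0.000000)  (running Σ = (0.144676, -0.075115))
  m=1: (0.235091, -0.083136) × (-0.054863, 0.375155) = (0.018291, 0.092757)  (running Σ = (0.162967, 0.017641))
  m=2: (-0.181713, 0.146888) × (-0.514988, -0.153916) = (0.116188, -0.047677)  (running Σ = (0.279156, -0.030036))
  m=3: (-0.112236, 0.182621) × (0.137457, -0.295316) = (0.038503, 0.058247)  (running Σ = (0.317659, 0.028212))
  m=4: (0.065978, -0.307786) × (0.104084, 0.068318) = (0.027895, -0.027528)  (running Σ = (0.345553, 0.000683))
  m=5: (-0.012166, -0.093977) × (-0.021807, 0.024562) = (0.002574, 0.001751)  (running Σ = (0.348127, 0.002434))
  m=6: (0.195745, 0.386644) × (-0.003853, -0.004579) = (0.001016, -0.002386)  (running Σ = (0.349143, 0.000048))
  m=7: (-0.247232, -0.236039) × (0.000575, -0.000356) = (-0.000226, -0.000048)  (running Σ = (0.348917, -0.000000))
Σ over m = (0.348917, -0.000000); ×(4π/15) → (0.292308, -0.000000). Real part: 0.292308

0.292308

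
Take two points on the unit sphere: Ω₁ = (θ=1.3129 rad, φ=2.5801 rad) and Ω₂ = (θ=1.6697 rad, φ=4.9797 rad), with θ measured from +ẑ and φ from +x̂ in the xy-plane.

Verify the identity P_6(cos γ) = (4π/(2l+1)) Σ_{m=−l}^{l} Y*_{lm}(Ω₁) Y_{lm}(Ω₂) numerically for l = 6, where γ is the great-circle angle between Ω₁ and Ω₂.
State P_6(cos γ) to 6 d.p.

-0.235020

Expand P_6 via completeness: Σ_{m} conj(Y_{6,m}) at Ω₁ times Y_{6,m} at Ω₂ —
  term(m=-6) = (-0.047689, -0.178957)   from Y*(Ω₁)=(-0.384650, 0.088994), Y(Ω₂)=(0.015510, 0.468835)
  term(m=-5) = (-0.049023, -0.031310)   from Y*(Ω₁)=(0.340799, 0.118307), Y(Ω₂)=(-0.156839, -0.037425)
  term(m=-4) = (-0.027293, 0.004787)   from Y*(Ω₁)=(0.055451, 0.069252), Y(Ω₂)=(-0.150167, 0.273867)
  term(m=-3) = (-0.038330, 0.049882)   from Y*(Ω₁)=(-0.038921, -0.340892), Y(Ω₂)=(-0.131772, -0.127485)
  term(m=-2) = (-0.000220, -0.002530)   from Y*(Ω₁)=(-0.004120, 0.008577), Y(Ω₂)=(-0.229682, 0.136004)
  term(m=-1) = (0.045530, 0.041739)   from Y*(Ω₁)=(-0.274179, 0.172467), Y(Ω₂)=(-0.050369, -0.183917)
  term(m=+0) = (-0.009079, 0.000000)   from Y*(Ω₁)=(0.035652, -0.000000), Y(Ω₂)=(-0.254656, 0.000000)
  term(m=+1) = (0.045530, -0.041739)   from Y*(Ω₁)=(0.274179, 0.172467), Y(Ω₂)=(0.050369, -0.183917)
  term(m=+2) = (-0.000220, 0.002530)   from Y*(Ω₁)=(-0.004120, -0.008577), Y(Ω₂)=(-0.229682, -0.136004)
  term(m=+3) = (-0.038330, -0.049882)   from Y*(Ω₁)=(0.038921, -0.340892), Y(Ω₂)=(0.131772, -0.127485)
  term(m=+4) = (-0.027293, -0.004787)   from Y*(Ω₁)=(0.055451, -0.069252), Y(Ω₂)=(-0.150167, -0.273867)
  term(m=+5) = (-0.049023, 0.031310)   from Y*(Ω₁)=(-0.340799, 0.118307), Y(Ω₂)=(0.156839, -0.037425)
  term(m=+6) = (-0.047689, 0.178957)   from Y*(Ω₁)=(-0.384650, -0.088994), Y(Ω₂)=(0.015510, -0.468835)
Total Σ_m = (-0.243130, 0.000000). Multiply by 0.966644: (-0.235020, 0.000000). P_6(cos γ) = -0.235020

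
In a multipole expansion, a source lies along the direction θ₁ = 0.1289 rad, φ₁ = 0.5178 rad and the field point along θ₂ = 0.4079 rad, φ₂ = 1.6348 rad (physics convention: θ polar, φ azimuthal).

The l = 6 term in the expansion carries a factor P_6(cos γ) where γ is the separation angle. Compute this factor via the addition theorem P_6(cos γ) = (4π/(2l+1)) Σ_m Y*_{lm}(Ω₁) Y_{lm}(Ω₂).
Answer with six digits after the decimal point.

Expand P_6 via completeness: Σ_{m} conj(Y_{6,m}) at Ω₁ times Y_{6,m} at Ω₂ —
  term(m=-6) = (0.000000, -0.000000)   from Y*(Ω₁)=(-0.000002, 0.000000), Y(Ω₂)=(-0.001745, 0.000705)
  term(m=-5) = (0.000001, 0.000001)   from Y*(Ω₁)=(-0.000050, 0.000031), Y(Ω₂)=(-0.004747, -0.014323)
  term(m=-4) = (-0.000017, 0.000068)   from Y*(Ω₁)=(-0.000459, 0.000839), Y(Ω₂)=(0.070671, -0.018499)
  term(m=-3) = (-0.002455, 0.000522)   from Y*(Ω₁)=(0.000187, 0.010725), Y(Ω₂)=(0.044653, 0.229689)
  term(m=-2) = (-0.023935, -0.030637)   from Y*(Ω₁)=(0.041763, 0.070435), Y(Ω₂)=(-0.470899, 0.060610)
  term(m=-1) = (0.080719, -0.165494)   from Y*(Ω₁)=(0.338330, 0.192728), Y(Ω₂)=(-0.030246, -0.471921)
  term(m=+0) = (-0.106427, 0.000000)   from Y*(Ω₁)=(0.847138, -0.000000), Y(Ω₂)=(-0.125631, 0.000000)
  term(m=+1) = (0.080719, 0.165494)   from Y*(Ω₁)=(-0.338330, 0.192728), Y(Ω₂)=(0.030246, -0.471921)
  term(m=+2) = (-0.023935, 0.030637)   from Y*(Ω₁)=(0.041763, -0.070435), Y(Ω₂)=(-0.470899, -0.060610)
  term(m=+3) = (-0.002455, -0.000522)   from Y*(Ω₁)=(-0.000187, 0.010725), Y(Ω₂)=(-0.044653, 0.229689)
  term(m=+4) = (-0.000017, -0.000068)   from Y*(Ω₁)=(-0.000459, -0.000839), Y(Ω₂)=(0.070671, 0.018499)
  term(m=+5) = (0.000001, -0.000001)   from Y*(Ω₁)=(0.000050, 0.000031), Y(Ω₂)=(0.004747, -0.014323)
  term(m=+6) = (0.000000, 0.000000)   from Y*(Ω₁)=(-0.000002, -0.000000), Y(Ω₂)=(-0.001745, -0.000705)
Total Σ_m = (0.002198, -0.000000). Multiply by 0.966644: (0.002125, -0.000000). P_6(cos γ) = 0.002125

0.002125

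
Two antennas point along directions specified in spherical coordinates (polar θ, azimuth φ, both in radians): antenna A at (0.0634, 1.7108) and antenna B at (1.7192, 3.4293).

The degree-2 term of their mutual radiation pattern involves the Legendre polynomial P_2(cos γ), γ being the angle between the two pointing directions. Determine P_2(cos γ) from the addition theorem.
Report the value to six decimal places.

Addition theorem: P_2(cos γ) = (4π/5) Σ_m Y*_{lm}(Ω₁) Y_{lm}(Ω₂), m = −2…2:
  term(m=-2) = (-0.000560, 0.000171)   from Y*(Ω₁)=(-0.001490, -0.000429), Y(Ω₂)=(0.316986, -0.205608)
  term(m=-1) = (0.000812, 0.005458)   from Y*(Ω₁)=(-0.006817, 0.048370), Y(Ω₂)=(0.108330, -0.032057)
  term(m=+0) = (-0.184776, 0.000000)   from Y*(Ω₁)=(0.626985, -0.000000), Y(Ω₂)=(-0.294706, 0.000000)
  term(m=+1) = (0.000812, -0.005458)   from Y*(Ω₁)=(0.006817, 0.048370), Y(Ω₂)=(-0.108330, -0.032057)
  term(m=+2) = (-0.000560, -0.000171)   from Y*(Ω₁)=(-0.001490, 0.000429), Y(Ω₂)=(0.316986, 0.205608)
Total Σ_m = (-0.184273, -0.000000). Multiply by 2.513274: (-0.463128, -0.000000). P_2(cos γ) = -0.463128

-0.463128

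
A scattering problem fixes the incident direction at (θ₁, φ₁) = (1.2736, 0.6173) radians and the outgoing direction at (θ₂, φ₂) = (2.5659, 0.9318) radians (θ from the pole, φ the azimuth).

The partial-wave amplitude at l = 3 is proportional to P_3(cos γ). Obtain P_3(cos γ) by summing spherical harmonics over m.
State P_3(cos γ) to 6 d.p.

Summing Y*_{l m}(θ₁,φ₁)·Y_{l m}(θ₂,φ₂) over m ∈ [−3, 3]; prefactor 4π/(2·3+1) = 1.795196:
  term(m=-3) = +0.014412-0.019879i   from Y*(Ω₁)=-0.101180+0.350407i, Y(Ω₂)=-0.063329-0.022844i
  term(m=-2) = -0.056215+0.040901i   from Y*(Ω₁)=+0.090265+0.258296i, Y(Ω₂)=+0.073337+0.243267i
  term(m=-1) = -0.074367+0.024191i   from Y*(Ω₁)=-0.143938-0.102173i, Y(Ω₂)=+0.264223-0.355624i
  term(m=+0) = +0.045566+0.000000i   from Y*(Ω₁)=-0.280986-0.000000i, Y(Ω₂)=-0.162165+0.000000i
  term(m=+1) = -0.074367-0.024191i   from Y*(Ω₁)=+0.143938-0.102173i, Y(Ω₂)=-0.264223-0.355624i
  term(m=+2) = -0.056215-0.040901i   from Y*(Ω₁)=+0.090265-0.258296i, Y(Ω₂)=+0.073337-0.243267i
  term(m=+3) = +0.014412+0.019879i   from Y*(Ω₁)=+0.101180+0.350407i, Y(Ω₂)=+0.063329-0.022844i
Σ over m = -0.186774+0.000000i; ×(4π/7) → -0.335295+0.000000i. Real part: -0.335295

-0.335295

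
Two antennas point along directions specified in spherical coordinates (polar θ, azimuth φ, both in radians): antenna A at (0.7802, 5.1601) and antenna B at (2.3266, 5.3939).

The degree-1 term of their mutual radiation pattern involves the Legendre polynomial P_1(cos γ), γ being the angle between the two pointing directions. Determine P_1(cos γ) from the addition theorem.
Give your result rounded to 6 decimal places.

Summing Y*_{l m}(θ₁,φ₁)·Y_{l m}(θ₂,φ₂) over m ∈ [−1, 1]; prefactor 4π/(2·1+1) = 4.188790:
  m=-1: Y*=0.10521 - 0.21908j  Y=0.15839 + 0.19526j  product 0.05944 - 0.01416j
  m=+0: Y*=0.34729 + 0.00000j  Y=-0.33512 + 0.00000j  product -0.11638 + 0.00000j
  m=+1: Y*=-0.10521 - 0.21908j  Y=-0.15839 + 0.19526j  product 0.05944 + 0.01416j
Σ over m = 0.00250 + 0.00000j; ×(4π/3) → 0.01047 + 0.00000j. Real part: 0.010467

0.010467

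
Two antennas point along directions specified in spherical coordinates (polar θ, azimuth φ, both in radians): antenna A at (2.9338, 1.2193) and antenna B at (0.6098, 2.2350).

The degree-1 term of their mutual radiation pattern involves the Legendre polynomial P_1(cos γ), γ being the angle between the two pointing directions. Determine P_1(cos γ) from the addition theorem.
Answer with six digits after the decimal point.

-0.739861

Expand P_1 via completeness: Σ_{m} conj(Y_{1,m}) at Ω₁ times Y_{1,m} at Ω₂ —
  m=-1: Y*=0.02454 + 0.06692j  Y=-0.12197 - 0.15580j  product 0.00743 - 0.01199j
  m=+0: Y*=-0.47809 + 0.00000j  Y=0.40054 + 0.00000j  product -0.19149 + 0.00000j
  m=+1: Y*=-0.02454 + 0.06692j  Y=0.12197 - 0.15580j  product 0.00743 + 0.01199j
Total Σ_m = -0.17663 + 0.00000j. Multiply by 4.188790: -0.73986 + 0.00000j. P_1(cos γ) = -0.739861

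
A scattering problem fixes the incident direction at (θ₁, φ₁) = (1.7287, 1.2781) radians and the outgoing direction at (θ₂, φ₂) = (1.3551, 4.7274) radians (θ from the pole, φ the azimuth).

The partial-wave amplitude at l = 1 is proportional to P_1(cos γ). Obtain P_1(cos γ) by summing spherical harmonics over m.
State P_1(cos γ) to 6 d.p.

Term-by-term m-sum for l=1 (normalisation 4π/3 = 4.188790):
  [-1]  conj(Y_{1,-1})(Ω₁) = +0.098447+0.326685i ; Y_{1,-1}(Ω₂) = +0.005066+0.337450i ; Δ = -0.109741+0.034876i
  [+0]  conj(Y_{1,0})(Ω₁) = -0.076832-0.000000i ; Y_{1,0}(Ω₂) = +0.104574+0.000000i ; Δ = -0.008035-0.000000i
  [+1]  conj(Y_{1,1})(Ω₁) = -0.098447+0.326685i ; Y_{1,1}(Ω₂) = -0.005066+0.337450i ; Δ = -0.109741-0.034876i
Accumulated sum -0.227517+0.000000i; after 4π/(2l+1) scaling, -0.953020+0.000000i ⇒ P_1 = -0.953020

-0.953020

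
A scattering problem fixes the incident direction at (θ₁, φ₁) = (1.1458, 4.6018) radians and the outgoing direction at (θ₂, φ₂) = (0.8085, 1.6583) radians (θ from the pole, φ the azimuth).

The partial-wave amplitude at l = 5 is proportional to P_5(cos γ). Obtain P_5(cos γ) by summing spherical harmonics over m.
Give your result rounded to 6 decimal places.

-0.313254

Summing Y*_{l m}(θ₁,φ₁)·Y_{l m}(θ₂,φ₂) over m ∈ [−5, 5]; prefactor 4π/(2·5+1) = 1.142397:
  m=-5: -0.152986-0.247885i × -0.038917-0.083200i = -0.014670+0.022375i  (running Σ = -0.014670+0.022375i)
  m=-4: +0.376764-0.178459i × +0.260527-0.095104i = +0.081185-0.082325i  (running Σ = +0.066515-0.059950i)
  m=-3: +0.045162+0.131094i × +0.111816+0.416118i = -0.049501+0.033451i  (running Σ = +0.017014-0.026499i)
  m=-2: +0.277261-0.062344i × -0.259667+0.045913i = -0.069133+0.028919i  (running Σ = -0.052119+0.002420i)
  m=-1: +0.024897+0.224216i × +0.018229+0.207787i = -0.046135+0.009261i  (running Σ = -0.098254+0.011680i)
  m=0: +0.237266-0.000000i × -0.327478+0.000000i = -0.077699+0.000000i  (running Σ = -0.175954+0.011680i)
  m=1: -0.024897+0.224216i × -0.018229+0.207787i = -0.046135-0.009261i  (running Σ = -0.222089+0.002420i)
  m=2: +0.277261+0.062344i × -0.259667-0.045913i = -0.069133-0.028919i  (running Σ = -0.291222-0.026499i)
  m=3: -0.045162+0.131094i × -0.111816+0.416118i = -0.049501-0.033451i  (running Σ = -0.340723-0.059950i)
  m=4: +0.376764+0.178459i × +0.260527+0.095104i = +0.081185+0.082325i  (running Σ = -0.259537+0.022375i)
  m=5: +0.152986-0.247885i × +0.038917-0.083200i = -0.014670-0.022375i  (running Σ = -0.274208+0.000000i)
Σ over m = -0.274208+0.000000i; ×(4π/11) → -0.313254+0.000000i. Real part: -0.313254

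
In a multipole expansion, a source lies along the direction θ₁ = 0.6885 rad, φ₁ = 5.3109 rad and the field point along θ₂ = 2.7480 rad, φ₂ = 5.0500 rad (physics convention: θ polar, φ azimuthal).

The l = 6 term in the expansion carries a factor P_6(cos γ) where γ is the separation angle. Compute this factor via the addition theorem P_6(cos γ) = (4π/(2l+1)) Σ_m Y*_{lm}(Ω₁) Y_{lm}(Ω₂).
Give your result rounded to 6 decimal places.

0.331396

Term-by-term m-sum for l=6 (normalisation 4π/13 = 0.966644):
  term(m=-6) = 0.00000 + 0.00005j   from Y*(Ω₁)=0.02863 + 0.01381j, Y(Ω₂)=0.00068 + 0.00138j
  term(m=-5) = -0.00045 - 0.00166j   from Y*(Ω₁)=0.01987 + 0.13233j, Y(Ω₂)=-0.01273 + 0.00150j
  term(m=-4) = 0.01052 + 0.01807j   from Y*(Ω₁)=-0.23706 + 0.21976j, Y(Ω₂)=0.01414 - 0.06313j
  term(m=-3) = -0.07051 - 0.07013j   from Y*(Ω₁)=-0.44768 - 0.10234j, Y(Ω₂)=0.18372 + 0.11466j
  term(m=-2) = 0.10545 + 0.06063j   from Y*(Ω₁)=-0.09604 - 0.24486j, Y(Ω₂)=-0.36098 + 0.28907j
  term(m=-1) = 0.11254 + 0.03005j   from Y*(Ω₁)=-0.13155 + 0.19290j, Y(Ω₂)=-0.16525 - 0.47072j
  term(m=+0) = 0.02773 + 0.00000j   from Y*(Ω₁)=-0.34425 + 0.00000j, Y(Ω₂)=-0.08056 + 0.00000j
  term(m=+1) = 0.11254 - 0.03005j   from Y*(Ω₁)=0.13155 + 0.19290j, Y(Ω₂)=0.16525 - 0.47072j
  term(m=+2) = 0.10545 - 0.06063j   from Y*(Ω₁)=-0.09604 + 0.24486j, Y(Ω₂)=-0.36098 - 0.28907j
  term(m=+3) = -0.07051 + 0.07013j   from Y*(Ω₁)=0.44768 - 0.10234j, Y(Ω₂)=-0.18372 + 0.11466j
  term(m=+4) = 0.01052 - 0.01807j   from Y*(Ω₁)=-0.23706 - 0.21976j, Y(Ω₂)=0.01414 + 0.06313j
  term(m=+5) = -0.00045 + 0.00166j   from Y*(Ω₁)=-0.01987 + 0.13233j, Y(Ω₂)=0.01273 + 0.00150j
  term(m=+6) = 0.00000 - 0.00005j   from Y*(Ω₁)=0.02863 - 0.01381j, Y(Ω₂)=0.00068 - 0.00138j
Accumulated sum 0.34283 - 0.00000j; after 4π/(2l+1) scaling, 0.33140 - 0.00000j ⇒ P_6 = 0.331396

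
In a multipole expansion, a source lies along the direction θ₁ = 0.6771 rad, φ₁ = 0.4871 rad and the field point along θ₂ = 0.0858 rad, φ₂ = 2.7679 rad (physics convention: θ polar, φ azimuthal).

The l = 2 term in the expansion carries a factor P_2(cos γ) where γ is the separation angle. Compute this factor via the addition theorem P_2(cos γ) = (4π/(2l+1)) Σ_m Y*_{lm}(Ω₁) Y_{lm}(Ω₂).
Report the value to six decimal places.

0.324796

Term-by-term m-sum for l=2 (normalisation 4π/5 = 2.513274):
  m=-2: +0.085191+0.125437i × +0.002081+0.001928i = -0.000065+0.000425i  (running Σ = -0.000065+0.000425i)
  m=-1: +0.333372+0.176577i × -0.061408-0.024079i = -0.016220-0.018870i  (running Σ = -0.016284-0.018445i)
  m=0: +0.259365-0.000000i × +0.623835+0.000000i = +0.161801+0.000000i  (running Σ = +0.145517-0.018445i)
  m=1: -0.333372+0.176577i × +0.061408-0.024079i = -0.016220+0.018870i  (running Σ = +0.129297+0.000425i)
  m=2: +0.085191-0.125437i × +0.002081-0.001928i = -0.000065-0.000425i  (running Σ = +0.129232-0.000000i)
Total Σ_m = +0.129232-0.000000i. Multiply by 2.513274: +0.324796-0.000000i. P_2(cos γ) = 0.324796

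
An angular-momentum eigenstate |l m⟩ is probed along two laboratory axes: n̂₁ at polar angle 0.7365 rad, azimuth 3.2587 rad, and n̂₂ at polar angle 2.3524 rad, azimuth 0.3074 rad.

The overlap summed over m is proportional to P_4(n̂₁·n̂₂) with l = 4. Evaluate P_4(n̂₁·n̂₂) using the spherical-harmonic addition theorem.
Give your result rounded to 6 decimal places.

Summing Y*_{l m}(θ₁,φ₁)·Y_{l m}(θ₂,φ₂) over m ∈ [−4, 4]; prefactor 4π/(2·4+1) = 1.396263:
  m=-4: (0.080379, 0.040671) × (0.037583, -0.105844) = (0.007326, -0.006979)  (running Σ = (0.007326, -0.006979))
  m=-3: (-0.263850, -0.096708) × (-0.190453, 0.251260) = (0.074550, -0.047877)  (running Σ = (0.081876, -0.054856))
  m=-2: (0.417194, 0.099540) × (0.340521, -0.240438) = (0.165996, -0.066414)  (running Σ = (0.247872, -0.121269))
  m=-1: (-0.196800, -0.023153) × (-0.106736, 0.033885) = (0.021790, -0.004197)  (running Σ = (0.269662, -0.125467))
  m=0: (-0.309156, -0.000000) × (-0.345757, 0.000000) = (0.106893, 0.000000)  (running Σ = (0.376555, -0.125467))
  m=1: (0.196800, -0.023153) × (0.106736, 0.033885) = (0.021790, 0.004197)  (running Σ = (0.398345, -0.121269))
  m=2: (0.417194, -0.099540) × (0.340521, 0.240438) = (0.165996, 0.066414)  (running Σ = (0.564342, -0.054856))
  m=3: (0.263850, -0.096708) × (0.190453, 0.251260) = (0.074550, 0.047877)  (running Σ = (0.638892, -0.006979))
  m=4: (0.080379, -0.040671) × (0.037583, 0.105844) = (0.007326, 0.006979)  (running Σ = (0.646218, 0.000000))
Total Σ_m = (0.646218, 0.000000). Multiply by 1.396263: (0.902290, 0.000000). P_4(cos γ) = 0.902290

0.902290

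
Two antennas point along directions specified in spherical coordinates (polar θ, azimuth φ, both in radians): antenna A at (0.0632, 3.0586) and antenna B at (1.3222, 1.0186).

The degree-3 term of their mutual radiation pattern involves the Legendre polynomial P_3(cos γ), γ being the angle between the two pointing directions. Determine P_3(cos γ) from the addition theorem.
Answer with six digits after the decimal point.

Term-by-term m-sum for l=3 (normalisation 4π/7 = 1.795196):
  [-3]  conj(Y_{3,-3})(Ω₁) = (-0.000102, 0.000026) ; Y_{3,-3}(Ω₂) = (-0.378519, -0.032554) ; Δ = (0.000039, -0.000006)
  [-2]  conj(Y_{3,-2})(Ω₁) = (0.004013, -0.000672) ; Y_{3,-2}(Ω₂) = (-0.106228, -0.210999) ; Δ = (-0.000568, -0.000775)
  [-1]  conj(Y_{3,-1})(Ω₁) = (-0.080959, 0.006734) ; Y_{3,-1}(Ω₂) = (-0.114579, 0.185966) ; Δ = (0.008024, -0.015827)
  [+0]  conj(Y_{3,0})(Ω₁) = (0.737435, -0.000000) ; Y_{3,0}(Ω₂) = (-0.247661, 0.000000) ; Δ = (-0.182634, 0.000000)
  [+1]  conj(Y_{3,1})(Ω₁) = (0.080959, 0.006734) ; Y_{3,1}(Ω₂) = (0.114579, 0.185966) ; Δ = (0.008024, 0.015827)
  [+2]  conj(Y_{3,2})(Ω₁) = (0.004013, 0.000672) ; Y_{3,2}(Ω₂) = (-0.106228, 0.210999) ; Δ = (-0.000568, 0.000775)
  [+3]  conj(Y_{3,3})(Ω₁) = (0.000102, 0.000026) ; Y_{3,3}(Ω₂) = (0.378519, -0.032554) ; Δ = (0.000039, 0.000006)
Σ over m = (-0.167643, -0.000000); ×(4π/7) → (-0.300953, -0.000000). Real part: -0.300953

-0.300953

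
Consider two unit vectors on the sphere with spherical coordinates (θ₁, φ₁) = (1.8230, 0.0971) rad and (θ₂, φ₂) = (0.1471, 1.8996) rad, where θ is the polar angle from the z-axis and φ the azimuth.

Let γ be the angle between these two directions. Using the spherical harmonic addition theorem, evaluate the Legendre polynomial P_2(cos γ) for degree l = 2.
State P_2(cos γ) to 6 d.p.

Summing Y*_{l m}(θ₁,φ₁)·Y_{l m}(θ₂,φ₂) over m ∈ [−2, 2]; prefactor 4π/(2·2+1) = 2.513274:
  term(m=-2) = -0.002689+0.001344i   from Y*(Ω₁)=+0.355412+0.069902i, Y(Ω₂)=-0.006568+0.005072i
  term(m=-1) = +0.004802+0.020351i   from Y*(Ω₁)=-0.185803-0.018098i, Y(Ω₂)=-0.036169-0.106009i
  term(m=+0) = -0.156566-0.000000i   from Y*(Ω₁)=-0.256474-0.000000i, Y(Ω₂)=+0.610457+0.000000i
  term(m=+1) = +0.004802-0.020351i   from Y*(Ω₁)=+0.185803-0.018098i, Y(Ω₂)=+0.036169-0.106009i
  term(m=+2) = -0.002689-0.001344i   from Y*(Ω₁)=+0.355412-0.069902i, Y(Ω₂)=-0.006568-0.005072i
Total Σ_m = -0.152340-0.000000i. Multiply by 2.513274: -0.382873-0.000000i. P_2(cos γ) = -0.382873

-0.382873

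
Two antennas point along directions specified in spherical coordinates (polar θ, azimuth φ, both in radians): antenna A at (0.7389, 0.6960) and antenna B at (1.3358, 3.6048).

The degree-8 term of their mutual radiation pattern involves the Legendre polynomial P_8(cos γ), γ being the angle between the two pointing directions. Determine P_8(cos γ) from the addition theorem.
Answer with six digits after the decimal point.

-0.162163

Term-by-term m-sum for l=8 (normalisation 4π/17 = 0.739198):
  m=-8: (0.016469, -0.014305) × (-0.348532, 0.220491) = (-0.002586, 0.008617)  (running Σ = (-0.002586, 0.008617))
  m=-7: (0.015222, -0.094557) × (0.392959, -0.039768) = (0.002221, -0.037762)  (running Σ = (-0.000365, -0.029145))
  m=-6: (-0.129172, -0.217267) × (0.055621, 0.021085) = (-0.002604, -0.014808)  (running Σ = (-0.002968, -0.043953))
  m=-5: (-0.408224, -0.143673) × (-0.244254, -0.264703) = (0.061680, 0.143151)  (running Σ = (0.058711, 0.099197))
  m=-4: (-0.404255, 0.151053) × (0.018403, 0.063514) = (-0.017034, -0.022896)  (running Σ = (0.041678, 0.076302))
  m=-3: (-0.042684, 0.075034) × (-0.057471, 0.313735) = (-0.021088, -0.017704)  (running Σ = (0.020590, 0.058598))
  m=-2: (-0.060733, -0.336049) × (0.071753, -0.095495) = (-0.036449, -0.018313)  (running Σ = (-0.015859, 0.040285))
  m=-1: (-0.201847, -0.168638) × (0.264841, -0.132275) = (-0.075764, -0.017963)  (running Σ = (-0.091623, 0.022322))
  m=0: (0.268670, -0.000000) × (-0.134483, 0.000000) = (-0.036131, 0.000000)  (running Σ = (-0.127754, 0.022322))
  m=1: (0.201847, -0.168638) × (-0.264841, -0.132275) = (-0.075764, 0.017963)  (running Σ = (-0.203518, 0.040285))
  m=2: (-0.060733, 0.336049) × (0.071753, 0.095495) = (-0.036449, 0.018313)  (running Σ = (-0.239967, 0.058598))
  m=3: (0.042684, 0.075034) × (0.057471, 0.313735) = (-0.021088, 0.017704)  (running Σ = (-0.261055, 0.076302))
  m=4: (-0.404255, -0.151053) × (0.018403, -0.063514) = (-0.017034, 0.022896)  (running Σ = (-0.278089, 0.099197))
  m=5: (0.408224, -0.143673) × (0.244254, -0.264703) = (0.061680, -0.143151)  (running Σ = (-0.216409, -0.043953))
  m=6: (-0.129172, 0.217267) × (0.055621, -0.021085) = (-0.002604, 0.014808)  (running Σ = (-0.219013, -0.029145))
  m=7: (-0.015222, -0.094557) × (-0.392959, -0.039768) = (0.002221, 0.037762)  (running Σ = (-0.216791, 0.008617))
  m=8: (0.016469, 0.014305) × (-0.348532, -0.220491) = (-0.002586, -0.008617)  (running Σ = (-0.219377, -0.000000))
Total Σ_m = (-0.219377, -0.000000). Multiply by 0.739198: (-0.162163, -0.000000). P_8(cos γ) = -0.162163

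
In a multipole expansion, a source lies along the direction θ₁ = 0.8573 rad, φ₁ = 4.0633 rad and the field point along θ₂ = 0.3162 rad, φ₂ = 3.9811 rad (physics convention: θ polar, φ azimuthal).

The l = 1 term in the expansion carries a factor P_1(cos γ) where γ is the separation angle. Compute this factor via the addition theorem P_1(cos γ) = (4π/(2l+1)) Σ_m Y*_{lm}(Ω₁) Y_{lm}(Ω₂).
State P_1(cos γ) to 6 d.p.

0.856349

Term-by-term m-sum for l=1 (normalisation 4π/3 = 4.188790):
  m=-1: -0.157898-0.208097i × -0.071748+0.079965i = +0.027969+0.002304i  (running Σ = +0.027969+0.002304i)
  m=0: +0.319781-0.000000i × +0.464380+0.000000i = +0.148500+0.000000i  (running Σ = +0.176469+0.002304i)
  m=1: +0.157898-0.208097i × +0.071748+0.079965i = +0.027969-0.002304i  (running Σ = +0.204438+0.000000i)
Accumulated sum +0.204438+0.000000i; after 4π/(2l+1) scaling, +0.856349+0.000000i ⇒ P_1 = 0.856349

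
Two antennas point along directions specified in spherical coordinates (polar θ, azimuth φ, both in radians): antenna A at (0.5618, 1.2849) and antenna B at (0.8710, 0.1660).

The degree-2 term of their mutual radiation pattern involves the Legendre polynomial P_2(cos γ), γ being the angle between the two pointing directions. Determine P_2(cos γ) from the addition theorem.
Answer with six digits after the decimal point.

0.284128

Expand P_2 via completeness: Σ_{m} conj(Y_{2,m}) at Ω₁ times Y_{2,m} at Ω₂ —
  m=-2: Y*=-0.092180+0.059318i  Y=+0.213698-0.073675i  product -0.015329+0.019468i
  m=-1: Y*=+0.098224+0.334152i  Y=+0.375395-0.062894i  product +0.057889+0.119261i
  m=+0: Y*=+0.362277-0.000000i  Y=+0.077097+0.000000i  product +0.027930+0.000000i
  m=+1: Y*=-0.098224+0.334152i  Y=-0.375395-0.062894i  product +0.057889-0.119261i
  m=+2: Y*=-0.092180-0.059318i  Y=+0.213698+0.073675i  product -0.015329-0.019468i
Accumulated sum +0.113051+0.000000i; after 4π/(2l+1) scaling, +0.284128+0.000000i ⇒ P_2 = 0.284128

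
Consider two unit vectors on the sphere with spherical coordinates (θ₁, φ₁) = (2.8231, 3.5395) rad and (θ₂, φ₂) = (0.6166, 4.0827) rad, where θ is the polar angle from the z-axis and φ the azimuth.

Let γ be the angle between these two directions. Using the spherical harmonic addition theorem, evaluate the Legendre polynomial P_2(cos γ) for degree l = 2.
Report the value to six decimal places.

0.076243

Addition theorem: P_2(cos γ) = (4π/5) Σ_m Y*_{lm}(Ω₁) Y_{lm}(Ω₂), m = −2…2:
  term(m=-2) = 0.00228 - 0.00433j   from Y*(Ω₁)=0.02650 + 0.02706j, Y(Ω₂)=-0.03958 - 0.12295j
  term(m=-1) = -0.07168 + 0.04328j   from Y*(Ω₁)=0.21180 + 0.08902j, Y(Ω₂)=-0.21463 + 0.29457j
  term(m=+0) = 0.16915 + 0.00000j   from Y*(Ω₁)=0.53801 + 0.00000j, Y(Ω₂)=0.31439 + 0.00000j
  term(m=+1) = -0.07168 - 0.04328j   from Y*(Ω₁)=-0.21180 + 0.08902j, Y(Ω₂)=0.21463 + 0.29457j
  term(m=+2) = 0.00228 + 0.00433j   from Y*(Ω₁)=0.02650 - 0.02706j, Y(Ω₂)=-0.03958 + 0.12295j
Σ over m = 0.03034 - 0.00000j; ×(4π/5) → 0.07624 - 0.00000j. Real part: 0.076243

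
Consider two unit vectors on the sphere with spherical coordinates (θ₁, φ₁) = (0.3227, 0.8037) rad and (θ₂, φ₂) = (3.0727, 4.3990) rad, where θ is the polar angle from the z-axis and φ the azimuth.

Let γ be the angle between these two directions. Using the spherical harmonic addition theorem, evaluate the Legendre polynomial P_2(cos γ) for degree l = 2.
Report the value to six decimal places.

Expand P_2 via completeness: Σ_{m} conj(Y_{2,m}) at Ω₁ times Y_{2,m} at Ω₂ —
  m=-2: Y*=(-0.001422, 0.038822)  Y=(-0.001483, -0.001074)  product (0.000044, -0.000056)
  m=-1: Y*=(0.161263, 0.167276)  Y=(0.016356, -0.050471)  product (0.011080, -0.005403)
  m=+0: Y*=(0.535626, -0.000000)  Y=(0.626299, 0.000000)  product (0.335462, 0.000000)
  m=+1: Y*=(-0.161263, 0.167276)  Y=(-0.016356, -0.050471)  product (0.011080, 0.005403)
  m=+2: Y*=(-0.001422, -0.038822)  Y=(-0.001483, 0.001074)  product (0.000044, 0.000056)
Accumulated sum (0.357710, 0.000000); after 4π/(2l+1) scaling, (0.899024, 0.000000) ⇒ P_2 = 0.899024

0.899024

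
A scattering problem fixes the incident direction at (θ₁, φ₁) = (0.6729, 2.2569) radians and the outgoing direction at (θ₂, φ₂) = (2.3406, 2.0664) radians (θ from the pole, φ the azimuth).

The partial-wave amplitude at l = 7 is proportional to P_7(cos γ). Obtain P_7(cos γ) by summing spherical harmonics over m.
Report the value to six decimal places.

Term-by-term m-sum for l=7 (normalisation 4π/15 = 0.837758):
  term(m=-7) = +0.000211+0.000874i   from Y*(Ω₁)=-0.018193-0.001648i, Y(Ω₂)=-0.015837-0.046595i
  term(m=-6) = -0.006350-0.013927i   from Y*(Ω₁)=+0.048124+0.070985i, Y(Ω₂)=-0.175969-0.029839i
  term(m=-5) = +0.051579+0.072510i   from Y*(Ω₁)=+0.068334-0.229893i, Y(Ω₂)=-0.228527+0.292291i
  term(m=-4) = -0.138841-0.132491i   from Y*(Ω₁)=-0.395294+0.165814i, Y(Ω₂)=+0.179122+0.410307i
  term(m=-3) = +0.068182+0.043847i   from Y*(Ω₁)=+0.381441+0.202240i, Y(Ω₂)=+0.187100+0.015751i
  term(m=-2) = +0.014184+0.005682i   from Y*(Ω₁)=-0.011352-0.056409i, Y(Ω₂)=-0.145438+0.222185i
  term(m=-1) = +0.118477+0.022847i   from Y*(Ω₁)=+0.238296-0.291029i, Y(Ω₂)=+0.152553+0.282187i
  term(m=+0) = +0.032449+0.000000i   from Y*(Ω₁)=-0.182639-0.000000i, Y(Ω₂)=-0.177669+0.000000i
  term(m=+1) = +0.118477-0.022847i   from Y*(Ω₁)=-0.238296-0.291029i, Y(Ω₂)=-0.152553+0.282187i
  term(m=+2) = +0.014184-0.005682i   from Y*(Ω₁)=-0.011352+0.056409i, Y(Ω₂)=-0.145438-0.222185i
  term(m=+3) = +0.068182-0.043847i   from Y*(Ω₁)=-0.381441+0.202240i, Y(Ω₂)=-0.187100+0.015751i
  term(m=+4) = -0.138841+0.132491i   from Y*(Ω₁)=-0.395294-0.165814i, Y(Ω₂)=+0.179122-0.410307i
  term(m=+5) = +0.051579-0.072510i   from Y*(Ω₁)=-0.068334-0.229893i, Y(Ω₂)=+0.228527+0.292291i
  term(m=+6) = -0.006350+0.013927i   from Y*(Ω₁)=+0.048124-0.070985i, Y(Ω₂)=-0.175969+0.029839i
  term(m=+7) = +0.000211-0.000874i   from Y*(Ω₁)=+0.018193-0.001648i, Y(Ω₂)=+0.015837-0.046595i
Accumulated sum +0.247337+0.000000i; after 4π/(2l+1) scaling, +0.207208+0.000000i ⇒ P_7 = 0.207208

0.207208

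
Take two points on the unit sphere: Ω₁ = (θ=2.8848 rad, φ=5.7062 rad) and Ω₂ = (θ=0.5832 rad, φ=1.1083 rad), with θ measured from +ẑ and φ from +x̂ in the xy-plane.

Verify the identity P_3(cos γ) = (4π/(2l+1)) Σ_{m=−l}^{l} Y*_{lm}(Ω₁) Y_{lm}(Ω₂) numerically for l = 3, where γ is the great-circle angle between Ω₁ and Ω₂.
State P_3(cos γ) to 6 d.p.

Term-by-term m-sum for l=3 (normalisation 4π/7 = 1.795196):
  m=-3: (-0.001090, -0.006748) × (-0.068513, 0.012701) = (0.000160, 0.000448)  (running Σ = (0.000160, 0.000448))
  m=-2: (-0.025815, 0.058303) × (-0.155699, -0.206606) = (0.016065, -0.003744)  (running Σ = (0.016225, -0.003296))
  m=-1: (0.252985, -0.164660) × (0.197226, -0.395590) = (-0.015243, -0.132553)  (running Σ = (0.000983, -0.135849))
  m=0: (-0.605466, -0.000000) × (0.150656, 0.000000) = (-0.091217, -0.000000)  (running Σ = (-0.090234, -0.135849))
  m=1: (-0.252985, -0.164660) × (-0.197226, -0.395590) = (-0.015243, 0.132553)  (running Σ = (-0.105477, -0.003296))
  m=2: (-0.025815, -0.058303) × (-0.155699, 0.206606) = (0.016065, 0.003744)  (running Σ = (-0.089412, 0.000448))
  m=3: (0.001090, -0.006748) × (0.068513, 0.012701) = (0.000160, -0.000448)  (running Σ = (-0.089251, 0.000000))
Σ over m = (-0.089251, 0.000000); ×(4π/7) → (-0.160224, 0.000000). Real part: -0.160224

-0.160224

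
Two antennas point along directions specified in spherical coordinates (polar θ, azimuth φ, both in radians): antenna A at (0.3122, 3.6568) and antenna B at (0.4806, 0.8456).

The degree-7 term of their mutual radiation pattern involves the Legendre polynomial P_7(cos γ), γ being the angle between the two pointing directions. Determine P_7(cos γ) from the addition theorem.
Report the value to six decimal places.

Summing Y*_{l m}(θ₁,φ₁)·Y_{l m}(θ₂,φ₂) over m ∈ [−7, 7]; prefactor 4π/(2·7+1) = 0.837758:
  term(m=-7) = +0.000000+0.000000i   from Y*(Ω₁)=+0.000115+0.000058i, Y(Ω₂)=+0.002109+0.000804i
  term(m=-6) = -0.000010-0.000022i   from Y*(Ω₁)=-0.001493+0.000075i, Y(Ω₂)=+0.005724+0.015153i
  term(m=-5) = +0.000063+0.000770i   from Y*(Ω₁)=+0.009124-0.005791i, Y(Ω₂)=-0.033276+0.063238i
  term(m=-4) = +0.002888-0.011345i   from Y*(Ω₁)=-0.025668+0.048119i, Y(Ω₂)=-0.208471+0.051195i
  term(m=-3) = -0.045897+0.070113i   from Y*(Ω₁)=-0.004884-0.193951i, Y(Ω₂)=-0.355313-0.245591i
  term(m=-2) = +0.181728-0.141269i   from Y*(Ω₁)=+0.236088+0.393514i, Y(Ω₂)=-0.060247-0.497952i
  term(m=-1) = -0.060019+0.020584i   from Y*(Ω₁)=-0.511025-0.289350i, Y(Ω₂)=+0.071665-0.080858i
  term(m=+0) = -0.015586+0.000000i   from Y*(Ω₁)=+0.035652-0.000000i, Y(Ω₂)=-0.437160+0.000000i
  term(m=+1) = -0.060019-0.020584i   from Y*(Ω₁)=+0.511025-0.289350i, Y(Ω₂)=-0.071665-0.080858i
  term(m=+2) = +0.181728+0.141269i   from Y*(Ω₁)=+0.236088-0.393514i, Y(Ω₂)=-0.060247+0.497952i
  term(m=+3) = -0.045897-0.070113i   from Y*(Ω₁)=+0.004884-0.193951i, Y(Ω₂)=+0.355313-0.245591i
  term(m=+4) = +0.002888+0.011345i   from Y*(Ω₁)=-0.025668-0.048119i, Y(Ω₂)=-0.208471-0.051195i
  term(m=+5) = +0.000063-0.000770i   from Y*(Ω₁)=-0.009124-0.005791i, Y(Ω₂)=+0.033276+0.063238i
  term(m=+6) = -0.000010+0.000022i   from Y*(Ω₁)=-0.001493-0.000075i, Y(Ω₂)=+0.005724-0.015153i
  term(m=+7) = +0.000000-0.000000i   from Y*(Ω₁)=-0.000115+0.000058i, Y(Ω₂)=-0.002109+0.000804i
Accumulated sum +0.141918-0.000000i; after 4π/(2l+1) scaling, +0.118893-0.000000i ⇒ P_7 = 0.118893

0.118893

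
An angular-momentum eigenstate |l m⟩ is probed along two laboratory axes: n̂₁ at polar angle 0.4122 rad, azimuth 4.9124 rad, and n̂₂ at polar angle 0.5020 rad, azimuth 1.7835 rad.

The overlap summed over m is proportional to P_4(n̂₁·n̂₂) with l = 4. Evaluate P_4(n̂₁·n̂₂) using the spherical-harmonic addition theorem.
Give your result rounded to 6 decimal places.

-0.414884

Expand P_4 via completeness: Σ_{m} conj(Y_{4,m}) at Ω₁ times Y_{4,m} at Ω₂ —
  [-4]  conj(Y_{4,-4})(Ω₁) = (0.007942, 0.008178) ; Y_{4,-4}(Ω₂) = (0.015642, -0.017836) ; Δ = (0.000270, -0.000014)
  [-3]  conj(Y_{4,-3})(Ω₁) = (-0.041640, 0.060861) ; Y_{4,-3}(Ω₂) = (0.072818, 0.098188) ; Δ = (-0.009008, 0.000343)
  [-2]  conj(Y_{4,-2})(Ω₁) = (-0.241155, -0.101965) ; Y_{4,-2}(Ω₂) = (-0.308957, 0.139981) ; Δ = (0.088780, -0.002254)
  [-1]  conj(Y_{4,-1})(Ω₁) = (0.099245, -0.489563) ; Y_{4,-1}(Ω₂) = (-0.100230, -0.464092) ; Δ = (-0.237149, 0.003010)
  [+0]  conj(Y_{4,0})(Ω₁) = (0.262515, -0.000000) ; Y_{4,0}(Ω₂) = (0.065050, 0.000000) ; Δ = (0.017077, 0.000000)
  [+1]  conj(Y_{4,1})(Ω₁) = (-0.099245, -0.489563) ; Y_{4,1}(Ω₂) = (0.100230, -0.464092) ; Δ = (-0.237149, -0.003010)
  [+2]  conj(Y_{4,2})(Ω₁) = (-0.241155, 0.101965) ; Y_{4,2}(Ω₂) = (-0.308957, -0.139981) ; Δ = (0.088780, 0.002254)
  [+3]  conj(Y_{4,3})(Ω₁) = (0.041640, 0.060861) ; Y_{4,3}(Ω₂) = (-0.072818, 0.098188) ; Δ = (-0.009008, -0.000343)
  [+4]  conj(Y_{4,4})(Ω₁) = (0.007942, -0.008178) ; Y_{4,4}(Ω₂) = (0.015642, 0.017836) ; Δ = (0.000270, 0.000014)
Total Σ_m = (-0.297138, -0.000000). Multiply by 1.396263: (-0.414884, -0.000000). P_4(cos γ) = -0.414884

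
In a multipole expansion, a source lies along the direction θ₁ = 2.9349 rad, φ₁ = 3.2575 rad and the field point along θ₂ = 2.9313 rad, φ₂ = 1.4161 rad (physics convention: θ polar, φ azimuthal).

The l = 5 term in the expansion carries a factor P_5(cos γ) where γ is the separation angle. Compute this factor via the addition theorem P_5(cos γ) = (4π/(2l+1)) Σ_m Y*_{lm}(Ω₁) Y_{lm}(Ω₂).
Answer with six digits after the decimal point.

Addition theorem: P_5(cos γ) = (4π/11) Σ_m Y*_{lm}(Ω₁) Y_{lm}(Ω₂), m = −5…5:
  [-5]  conj(Y_{5,-5})(Ω₁) = -0.000141-0.000093i ; Y_{5,-5}(Ω₂) = +0.000129-0.000132i ; Δ = -0.000000+0.000000i
  [-4]  conj(Y_{5,-4})(Ω₁) = -0.002279-0.001139i ; Y_{5,-4}(Ω₂) = -0.002220-0.001581i ; Δ = +0.000003+0.000006i
  [-3]  conj(Y_{5,-3})(Ω₁) = -0.021424-0.007765i ; Y_{5,-3}(Ω₂) = -0.010716+0.021408i ; Δ = +0.000396-0.000375i
  [-2]  conj(Y_{5,-2})(Ω₁) = -0.127391-0.030072i ; Y_{5,-2}(Ω₂) = +0.128594+0.041106i ; Δ = -0.015146-0.009104i
  [-1]  conj(Y_{5,-1})(Ω₁) = -0.447747-0.052131i ; Y_{5,-1}(Ω₂) = +0.070253-0.450509i ; Δ = -0.054941+0.198051i
  [+0]  conj(Y_{5,0})(Ω₁) = -0.658518-0.000000i ; Y_{5,0}(Ω₂) = -0.649578+0.000000i ; Δ = +0.427759+0.000000i
  [+1]  conj(Y_{5,1})(Ω₁) = +0.447747-0.052131i ; Y_{5,1}(Ω₂) = -0.070253-0.450509i ; Δ = -0.054941-0.198051i
  [+2]  conj(Y_{5,2})(Ω₁) = -0.127391+0.030072i ; Y_{5,2}(Ω₂) = +0.128594-0.041106i ; Δ = -0.015146+0.009104i
  [+3]  conj(Y_{5,3})(Ω₁) = +0.021424-0.007765i ; Y_{5,3}(Ω₂) = +0.010716+0.021408i ; Δ = +0.000396+0.000375i
  [+4]  conj(Y_{5,4})(Ω₁) = -0.002279+0.001139i ; Y_{5,4}(Ω₂) = -0.002220+0.001581i ; Δ = +0.000003-0.000006i
  [+5]  conj(Y_{5,5})(Ω₁) = +0.000141-0.000093i ; Y_{5,5}(Ω₂) = -0.000129-0.000132i ; Δ = -0.000000-0.000000i
Accumulated sum +0.288383-0.000000i; after 4π/(2l+1) scaling, +0.329449-0.000000i ⇒ P_5 = 0.329449

0.329449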